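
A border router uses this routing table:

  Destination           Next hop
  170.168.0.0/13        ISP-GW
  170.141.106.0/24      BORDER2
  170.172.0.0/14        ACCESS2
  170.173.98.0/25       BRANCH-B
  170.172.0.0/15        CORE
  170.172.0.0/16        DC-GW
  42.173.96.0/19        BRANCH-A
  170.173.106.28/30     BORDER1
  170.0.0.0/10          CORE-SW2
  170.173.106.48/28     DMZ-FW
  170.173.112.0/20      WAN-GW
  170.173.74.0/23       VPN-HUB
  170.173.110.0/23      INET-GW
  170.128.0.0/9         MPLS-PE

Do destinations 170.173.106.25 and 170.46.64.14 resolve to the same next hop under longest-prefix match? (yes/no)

no

170.173.106.25: longest match 170.172.0.0/15 -> CORE
170.46.64.14: longest match 170.0.0.0/10 -> CORE-SW2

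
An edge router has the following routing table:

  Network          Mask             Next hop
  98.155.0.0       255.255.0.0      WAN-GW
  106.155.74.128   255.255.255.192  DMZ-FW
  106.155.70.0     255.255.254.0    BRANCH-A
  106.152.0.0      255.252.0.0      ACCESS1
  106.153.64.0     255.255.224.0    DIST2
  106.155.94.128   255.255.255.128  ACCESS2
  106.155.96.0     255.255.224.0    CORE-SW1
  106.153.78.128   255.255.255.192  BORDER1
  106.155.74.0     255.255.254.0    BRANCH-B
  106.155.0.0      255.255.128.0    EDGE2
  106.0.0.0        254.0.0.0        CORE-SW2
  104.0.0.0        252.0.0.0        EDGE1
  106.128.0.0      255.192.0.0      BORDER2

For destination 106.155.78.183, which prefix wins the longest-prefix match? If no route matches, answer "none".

106.155.0.0/17

Entries matching 106.155.78.183:
  104.0.0.0/6 (104.0.0.0 - 107.255.255.255)
  106.0.0.0/7 (106.0.0.0 - 107.255.255.255)
  106.128.0.0/10 (106.128.0.0 - 106.191.255.255)
  106.152.0.0/14 (106.152.0.0 - 106.155.255.255)
  106.155.0.0/17 (106.155.0.0 - 106.155.127.255)
Most specific is 106.155.0.0/17.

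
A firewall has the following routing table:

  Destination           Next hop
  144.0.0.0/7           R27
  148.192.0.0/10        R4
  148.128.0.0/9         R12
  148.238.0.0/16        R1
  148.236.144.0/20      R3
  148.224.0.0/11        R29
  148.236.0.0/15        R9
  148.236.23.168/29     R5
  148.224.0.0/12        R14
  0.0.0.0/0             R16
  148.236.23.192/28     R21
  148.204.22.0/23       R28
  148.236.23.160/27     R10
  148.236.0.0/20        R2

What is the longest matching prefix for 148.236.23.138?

Entries matching 148.236.23.138:
  0.0.0.0/0 (default, matches everything)
  148.128.0.0/9 (148.128.0.0 - 148.255.255.255)
  148.192.0.0/10 (148.192.0.0 - 148.255.255.255)
  148.224.0.0/11 (148.224.0.0 - 148.255.255.255)
  148.224.0.0/12 (148.224.0.0 - 148.239.255.255)
  148.236.0.0/15 (148.236.0.0 - 148.237.255.255)
Most specific is 148.236.0.0/15.

148.236.0.0/15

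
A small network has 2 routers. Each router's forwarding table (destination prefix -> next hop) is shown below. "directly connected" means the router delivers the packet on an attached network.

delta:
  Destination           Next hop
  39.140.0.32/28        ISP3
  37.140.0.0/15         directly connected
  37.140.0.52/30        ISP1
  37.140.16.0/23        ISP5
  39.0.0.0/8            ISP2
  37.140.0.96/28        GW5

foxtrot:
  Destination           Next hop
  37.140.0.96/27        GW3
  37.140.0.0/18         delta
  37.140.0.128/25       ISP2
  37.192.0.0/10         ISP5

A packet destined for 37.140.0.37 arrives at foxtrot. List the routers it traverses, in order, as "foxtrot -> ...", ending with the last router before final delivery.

foxtrot -> delta

At foxtrot: longest match for 37.140.0.37 is 37.140.0.0/18 -> delta
At delta: longest match for 37.140.0.37 is 37.140.0.0/15 -> directly connected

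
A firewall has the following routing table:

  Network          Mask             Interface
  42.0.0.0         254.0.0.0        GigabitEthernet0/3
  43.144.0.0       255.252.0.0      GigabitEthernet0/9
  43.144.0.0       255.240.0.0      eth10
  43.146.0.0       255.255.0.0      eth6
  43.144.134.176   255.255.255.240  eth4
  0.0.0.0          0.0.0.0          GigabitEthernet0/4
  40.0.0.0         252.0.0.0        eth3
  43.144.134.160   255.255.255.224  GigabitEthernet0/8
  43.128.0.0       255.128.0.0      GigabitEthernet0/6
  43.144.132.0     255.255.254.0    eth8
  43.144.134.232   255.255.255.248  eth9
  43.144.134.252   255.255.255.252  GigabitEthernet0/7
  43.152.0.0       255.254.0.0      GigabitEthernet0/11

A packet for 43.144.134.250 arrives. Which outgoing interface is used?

Routes whose prefix contains 43.144.134.250:
  0.0.0.0/0 (default, matches everything) -> GigabitEthernet0/4
  40.0.0.0/6 (40.0.0.0 - 43.255.255.255) -> eth3
  42.0.0.0/7 (42.0.0.0 - 43.255.255.255) -> GigabitEthernet0/3
  43.128.0.0/9 (43.128.0.0 - 43.255.255.255) -> GigabitEthernet0/6
  43.144.0.0/12 (43.144.0.0 - 43.159.255.255) -> eth10
  43.144.0.0/14 (43.144.0.0 - 43.147.255.255) -> GigabitEthernet0/9
More-specific entries that do NOT match:
  43.144.134.252/30 (43.144.134.252 - 43.144.134.255) does not contain 43.144.134.250
  43.144.134.232/29 (43.144.134.232 - 43.144.134.239) does not contain 43.144.134.250
  43.144.134.176/28 (43.144.134.176 - 43.144.134.191) does not contain 43.144.134.250
  43.144.134.160/27 (43.144.134.160 - 43.144.134.191) does not contain 43.144.134.250
  43.144.132.0/23 (43.144.132.0 - 43.144.133.255) does not contain 43.144.134.250
  43.146.0.0/16 (43.146.0.0 - 43.146.255.255) does not contain 43.144.134.250
  43.152.0.0/15 (43.152.0.0 - 43.153.255.255) does not contain 43.144.134.250
Longest matching prefix is /14 -> interface GigabitEthernet0/9.

GigabitEthernet0/9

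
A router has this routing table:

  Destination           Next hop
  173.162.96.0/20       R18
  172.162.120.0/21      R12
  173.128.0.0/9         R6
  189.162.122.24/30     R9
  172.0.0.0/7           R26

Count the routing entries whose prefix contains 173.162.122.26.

Prefixes containing 173.162.122.26:
  172.0.0.0/7 (172.0.0.0 - 173.255.255.255)
  173.128.0.0/9 (173.128.0.0 - 173.255.255.255)
Total matching entries: 2.

2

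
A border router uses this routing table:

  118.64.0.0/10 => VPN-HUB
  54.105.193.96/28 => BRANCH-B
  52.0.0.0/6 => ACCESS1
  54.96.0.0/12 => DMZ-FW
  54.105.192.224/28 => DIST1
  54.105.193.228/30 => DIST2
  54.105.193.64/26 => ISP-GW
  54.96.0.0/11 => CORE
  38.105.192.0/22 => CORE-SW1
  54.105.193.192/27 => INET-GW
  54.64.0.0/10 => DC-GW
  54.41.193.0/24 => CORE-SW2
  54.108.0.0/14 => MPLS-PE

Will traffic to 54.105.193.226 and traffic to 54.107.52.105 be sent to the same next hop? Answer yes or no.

54.105.193.226: longest match 54.96.0.0/12 -> DMZ-FW
54.107.52.105: longest match 54.96.0.0/12 -> DMZ-FW

yes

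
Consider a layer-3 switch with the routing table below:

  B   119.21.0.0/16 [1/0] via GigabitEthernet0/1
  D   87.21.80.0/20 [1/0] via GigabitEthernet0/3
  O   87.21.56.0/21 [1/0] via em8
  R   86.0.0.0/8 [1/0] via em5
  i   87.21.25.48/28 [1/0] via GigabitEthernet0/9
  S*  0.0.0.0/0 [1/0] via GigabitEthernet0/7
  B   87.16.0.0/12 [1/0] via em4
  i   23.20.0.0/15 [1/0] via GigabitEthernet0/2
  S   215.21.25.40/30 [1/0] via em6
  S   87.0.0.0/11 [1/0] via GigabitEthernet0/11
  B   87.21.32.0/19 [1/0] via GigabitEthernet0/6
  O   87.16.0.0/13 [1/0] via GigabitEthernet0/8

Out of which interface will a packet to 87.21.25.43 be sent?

GigabitEthernet0/8

Routes whose prefix contains 87.21.25.43:
  0.0.0.0/0 (default, matches everything) -> GigabitEthernet0/7
  87.0.0.0/11 (87.0.0.0 - 87.31.255.255) -> GigabitEthernet0/11
  87.16.0.0/12 (87.16.0.0 - 87.31.255.255) -> em4
  87.16.0.0/13 (87.16.0.0 - 87.23.255.255) -> GigabitEthernet0/8
More-specific entries that do NOT match:
  215.21.25.40/30 (215.21.25.40 - 215.21.25.43) does not contain 87.21.25.43
  87.21.25.48/28 (87.21.25.48 - 87.21.25.63) does not contain 87.21.25.43
  87.21.56.0/21 (87.21.56.0 - 87.21.63.255) does not contain 87.21.25.43
  87.21.80.0/20 (87.21.80.0 - 87.21.95.255) does not contain 87.21.25.43
  87.21.32.0/19 (87.21.32.0 - 87.21.63.255) does not contain 87.21.25.43
  119.21.0.0/16 (119.21.0.0 - 119.21.255.255) does not contain 87.21.25.43
  23.20.0.0/15 (23.20.0.0 - 23.21.255.255) does not contain 87.21.25.43
Longest matching prefix is /13 -> interface GigabitEthernet0/8.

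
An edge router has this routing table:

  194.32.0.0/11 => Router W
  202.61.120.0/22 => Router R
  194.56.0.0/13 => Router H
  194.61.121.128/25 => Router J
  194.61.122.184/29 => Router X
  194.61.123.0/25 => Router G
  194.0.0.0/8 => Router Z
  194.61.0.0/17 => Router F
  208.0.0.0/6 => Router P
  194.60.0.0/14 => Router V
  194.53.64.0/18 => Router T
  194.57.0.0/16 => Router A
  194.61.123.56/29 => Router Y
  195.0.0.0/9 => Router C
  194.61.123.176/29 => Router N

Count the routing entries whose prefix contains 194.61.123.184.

Prefixes containing 194.61.123.184:
  194.0.0.0/8 (194.0.0.0 - 194.255.255.255)
  194.32.0.0/11 (194.32.0.0 - 194.63.255.255)
  194.56.0.0/13 (194.56.0.0 - 194.63.255.255)
  194.60.0.0/14 (194.60.0.0 - 194.63.255.255)
  194.61.0.0/17 (194.61.0.0 - 194.61.127.255)
Total matching entries: 5.

5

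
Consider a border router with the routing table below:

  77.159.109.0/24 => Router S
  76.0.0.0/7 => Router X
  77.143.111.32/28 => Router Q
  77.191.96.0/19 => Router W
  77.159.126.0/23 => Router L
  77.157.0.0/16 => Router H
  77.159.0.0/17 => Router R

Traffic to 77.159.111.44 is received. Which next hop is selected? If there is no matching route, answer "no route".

Router R

Routes whose prefix contains 77.159.111.44:
  76.0.0.0/7 (76.0.0.0 - 77.255.255.255) -> Router X
  77.159.0.0/17 (77.159.0.0 - 77.159.127.255) -> Router R
More-specific entries that do NOT match:
  77.143.111.32/28 (77.143.111.32 - 77.143.111.47) does not contain 77.159.111.44
  77.159.109.0/24 (77.159.109.0 - 77.159.109.255) does not contain 77.159.111.44
  77.159.126.0/23 (77.159.126.0 - 77.159.127.255) does not contain 77.159.111.44
  77.191.96.0/19 (77.191.96.0 - 77.191.127.255) does not contain 77.159.111.44
Longest matching prefix is /17 -> next hop Router R.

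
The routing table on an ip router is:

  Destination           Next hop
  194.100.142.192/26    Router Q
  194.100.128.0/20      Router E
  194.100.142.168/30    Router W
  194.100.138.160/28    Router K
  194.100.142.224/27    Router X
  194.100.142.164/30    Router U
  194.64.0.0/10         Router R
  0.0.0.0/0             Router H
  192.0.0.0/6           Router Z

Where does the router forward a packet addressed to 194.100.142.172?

Router E

Routes whose prefix contains 194.100.142.172:
  0.0.0.0/0 (default, matches everything) -> Router H
  192.0.0.0/6 (192.0.0.0 - 195.255.255.255) -> Router Z
  194.64.0.0/10 (194.64.0.0 - 194.127.255.255) -> Router R
  194.100.128.0/20 (194.100.128.0 - 194.100.143.255) -> Router E
More-specific entries that do NOT match:
  194.100.142.168/30 (194.100.142.168 - 194.100.142.171) does not contain 194.100.142.172
  194.100.142.164/30 (194.100.142.164 - 194.100.142.167) does not contain 194.100.142.172
  194.100.138.160/28 (194.100.138.160 - 194.100.138.175) does not contain 194.100.142.172
  194.100.142.224/27 (194.100.142.224 - 194.100.142.255) does not contain 194.100.142.172
  194.100.142.192/26 (194.100.142.192 - 194.100.142.255) does not contain 194.100.142.172
Longest matching prefix is /20 -> next hop Router E.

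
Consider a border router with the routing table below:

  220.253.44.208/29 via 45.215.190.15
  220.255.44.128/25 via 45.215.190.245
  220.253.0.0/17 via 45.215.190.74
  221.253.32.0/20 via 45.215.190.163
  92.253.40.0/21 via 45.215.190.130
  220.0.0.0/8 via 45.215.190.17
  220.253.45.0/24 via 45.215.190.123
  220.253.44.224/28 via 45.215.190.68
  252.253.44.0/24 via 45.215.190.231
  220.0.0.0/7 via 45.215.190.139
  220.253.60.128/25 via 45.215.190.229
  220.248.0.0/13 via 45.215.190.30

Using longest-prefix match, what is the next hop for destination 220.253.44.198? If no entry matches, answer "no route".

45.215.190.74

Routes whose prefix contains 220.253.44.198:
  220.0.0.0/7 (220.0.0.0 - 221.255.255.255) -> 45.215.190.139
  220.0.0.0/8 (220.0.0.0 - 220.255.255.255) -> 45.215.190.17
  220.248.0.0/13 (220.248.0.0 - 220.255.255.255) -> 45.215.190.30
  220.253.0.0/17 (220.253.0.0 - 220.253.127.255) -> 45.215.190.74
More-specific entries that do NOT match:
  220.253.44.208/29 (220.253.44.208 - 220.253.44.215) does not contain 220.253.44.198
  220.253.44.224/28 (220.253.44.224 - 220.253.44.239) does not contain 220.253.44.198
  220.255.44.128/25 (220.255.44.128 - 220.255.44.255) does not contain 220.253.44.198
  220.253.60.128/25 (220.253.60.128 - 220.253.60.255) does not contain 220.253.44.198
  220.253.45.0/24 (220.253.45.0 - 220.253.45.255) does not contain 220.253.44.198
  252.253.44.0/24 (252.253.44.0 - 252.253.44.255) does not contain 220.253.44.198
  92.253.40.0/21 (92.253.40.0 - 92.253.47.255) does not contain 220.253.44.198
  221.253.32.0/20 (221.253.32.0 - 221.253.47.255) does not contain 220.253.44.198
Longest matching prefix is /17 -> next hop 45.215.190.74.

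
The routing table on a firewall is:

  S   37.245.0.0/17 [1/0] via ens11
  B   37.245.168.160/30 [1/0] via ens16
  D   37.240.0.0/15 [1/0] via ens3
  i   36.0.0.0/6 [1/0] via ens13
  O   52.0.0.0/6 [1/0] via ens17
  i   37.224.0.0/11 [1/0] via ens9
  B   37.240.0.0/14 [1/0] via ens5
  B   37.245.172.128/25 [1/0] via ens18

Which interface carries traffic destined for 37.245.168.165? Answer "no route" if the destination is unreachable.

Routes whose prefix contains 37.245.168.165:
  36.0.0.0/6 (36.0.0.0 - 39.255.255.255) -> ens13
  37.224.0.0/11 (37.224.0.0 - 37.255.255.255) -> ens9
More-specific entries that do NOT match:
  37.245.168.160/30 (37.245.168.160 - 37.245.168.163) does not contain 37.245.168.165
  37.245.172.128/25 (37.245.172.128 - 37.245.172.255) does not contain 37.245.168.165
  37.245.0.0/17 (37.245.0.0 - 37.245.127.255) does not contain 37.245.168.165
  37.240.0.0/15 (37.240.0.0 - 37.241.255.255) does not contain 37.245.168.165
  37.240.0.0/14 (37.240.0.0 - 37.243.255.255) does not contain 37.245.168.165
Longest matching prefix is /11 -> interface ens9.

ens9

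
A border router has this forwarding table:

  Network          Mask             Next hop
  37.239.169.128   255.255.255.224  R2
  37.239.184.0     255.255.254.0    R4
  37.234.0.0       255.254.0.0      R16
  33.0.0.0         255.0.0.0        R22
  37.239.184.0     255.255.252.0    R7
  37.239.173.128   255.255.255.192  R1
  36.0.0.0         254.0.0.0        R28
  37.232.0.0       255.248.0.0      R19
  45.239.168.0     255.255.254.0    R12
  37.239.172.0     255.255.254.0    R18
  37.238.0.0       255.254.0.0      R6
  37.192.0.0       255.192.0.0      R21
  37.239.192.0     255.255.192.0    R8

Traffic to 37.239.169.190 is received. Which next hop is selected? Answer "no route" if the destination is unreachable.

Routes whose prefix contains 37.239.169.190:
  36.0.0.0/7 (36.0.0.0 - 37.255.255.255) -> R28
  37.192.0.0/10 (37.192.0.0 - 37.255.255.255) -> R21
  37.232.0.0/13 (37.232.0.0 - 37.239.255.255) -> R19
  37.238.0.0/15 (37.238.0.0 - 37.239.255.255) -> R6
More-specific entries that do NOT match:
  37.239.169.128/27 (37.239.169.128 - 37.239.169.159) does not contain 37.239.169.190
  37.239.173.128/26 (37.239.173.128 - 37.239.173.191) does not contain 37.239.169.190
  37.239.184.0/23 (37.239.184.0 - 37.239.185.255) does not contain 37.239.169.190
  45.239.168.0/23 (45.239.168.0 - 45.239.169.255) does not contain 37.239.169.190
  37.239.172.0/23 (37.239.172.0 - 37.239.173.255) does not contain 37.239.169.190
  37.239.184.0/22 (37.239.184.0 - 37.239.187.255) does not contain 37.239.169.190
  37.239.192.0/18 (37.239.192.0 - 37.239.255.255) does not contain 37.239.169.190
Longest matching prefix is /15 -> next hop R6.

R6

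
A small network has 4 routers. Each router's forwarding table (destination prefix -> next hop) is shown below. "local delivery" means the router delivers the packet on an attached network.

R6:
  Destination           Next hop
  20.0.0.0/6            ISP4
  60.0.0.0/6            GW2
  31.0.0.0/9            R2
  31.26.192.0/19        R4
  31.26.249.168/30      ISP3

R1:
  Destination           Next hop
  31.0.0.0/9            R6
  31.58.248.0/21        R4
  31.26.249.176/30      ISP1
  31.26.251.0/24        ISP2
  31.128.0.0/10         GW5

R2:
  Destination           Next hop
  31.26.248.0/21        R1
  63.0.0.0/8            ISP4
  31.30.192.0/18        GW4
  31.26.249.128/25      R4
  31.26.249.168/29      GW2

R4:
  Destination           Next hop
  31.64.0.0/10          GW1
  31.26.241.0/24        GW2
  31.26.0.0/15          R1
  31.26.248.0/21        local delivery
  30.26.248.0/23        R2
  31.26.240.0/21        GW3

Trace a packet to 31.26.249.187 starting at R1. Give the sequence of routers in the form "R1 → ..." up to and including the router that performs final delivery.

At R1: longest match for 31.26.249.187 is 31.0.0.0/9 -> R6
At R6: longest match for 31.26.249.187 is 31.0.0.0/9 -> R2
At R2: longest match for 31.26.249.187 is 31.26.249.128/25 -> R4
At R4: longest match for 31.26.249.187 is 31.26.248.0/21 -> local delivery

R1 → R6 → R2 → R4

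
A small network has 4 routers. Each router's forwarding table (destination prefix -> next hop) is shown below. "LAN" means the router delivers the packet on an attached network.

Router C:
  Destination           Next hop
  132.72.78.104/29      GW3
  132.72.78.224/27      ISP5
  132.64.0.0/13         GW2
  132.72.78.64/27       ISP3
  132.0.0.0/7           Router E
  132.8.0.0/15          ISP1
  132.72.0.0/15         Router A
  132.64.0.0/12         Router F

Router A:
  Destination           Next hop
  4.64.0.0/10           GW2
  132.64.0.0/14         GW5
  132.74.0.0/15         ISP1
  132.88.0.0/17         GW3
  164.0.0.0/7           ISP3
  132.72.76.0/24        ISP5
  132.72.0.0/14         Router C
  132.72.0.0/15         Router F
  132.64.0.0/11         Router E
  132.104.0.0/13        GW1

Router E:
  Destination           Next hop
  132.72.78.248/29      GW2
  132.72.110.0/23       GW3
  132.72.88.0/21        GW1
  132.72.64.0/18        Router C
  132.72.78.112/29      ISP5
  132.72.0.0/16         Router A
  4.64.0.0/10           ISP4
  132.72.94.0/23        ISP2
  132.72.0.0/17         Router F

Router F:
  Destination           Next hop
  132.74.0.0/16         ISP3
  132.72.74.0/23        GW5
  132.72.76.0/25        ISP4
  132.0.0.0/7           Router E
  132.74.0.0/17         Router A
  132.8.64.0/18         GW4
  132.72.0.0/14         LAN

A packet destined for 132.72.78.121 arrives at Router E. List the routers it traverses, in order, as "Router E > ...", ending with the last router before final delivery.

At Router E: longest match for 132.72.78.121 is 132.72.64.0/18 -> Router C
At Router C: longest match for 132.72.78.121 is 132.72.0.0/15 -> Router A
At Router A: longest match for 132.72.78.121 is 132.72.0.0/15 -> Router F
At Router F: longest match for 132.72.78.121 is 132.72.0.0/14 -> LAN

Router E > Router C > Router A > Router F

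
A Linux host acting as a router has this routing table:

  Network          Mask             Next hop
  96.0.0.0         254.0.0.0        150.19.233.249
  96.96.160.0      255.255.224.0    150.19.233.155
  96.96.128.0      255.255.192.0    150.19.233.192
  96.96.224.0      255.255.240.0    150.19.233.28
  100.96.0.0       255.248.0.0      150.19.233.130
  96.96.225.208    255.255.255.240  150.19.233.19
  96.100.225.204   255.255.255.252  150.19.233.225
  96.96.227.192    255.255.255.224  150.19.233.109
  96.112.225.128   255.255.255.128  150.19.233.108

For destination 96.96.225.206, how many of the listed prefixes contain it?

2

Prefixes containing 96.96.225.206:
  96.0.0.0/7 (96.0.0.0 - 97.255.255.255)
  96.96.224.0/20 (96.96.224.0 - 96.96.239.255)
Total matching entries: 2.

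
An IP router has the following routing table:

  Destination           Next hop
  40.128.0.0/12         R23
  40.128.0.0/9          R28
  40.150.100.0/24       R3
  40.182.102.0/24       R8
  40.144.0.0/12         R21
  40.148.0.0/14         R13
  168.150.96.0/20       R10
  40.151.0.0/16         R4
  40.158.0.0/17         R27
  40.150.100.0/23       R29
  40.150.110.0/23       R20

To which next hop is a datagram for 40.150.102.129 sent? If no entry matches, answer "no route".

R13

Routes whose prefix contains 40.150.102.129:
  40.128.0.0/9 (40.128.0.0 - 40.255.255.255) -> R28
  40.144.0.0/12 (40.144.0.0 - 40.159.255.255) -> R21
  40.148.0.0/14 (40.148.0.0 - 40.151.255.255) -> R13
More-specific entries that do NOT match:
  40.150.100.0/24 (40.150.100.0 - 40.150.100.255) does not contain 40.150.102.129
  40.182.102.0/24 (40.182.102.0 - 40.182.102.255) does not contain 40.150.102.129
  40.150.100.0/23 (40.150.100.0 - 40.150.101.255) does not contain 40.150.102.129
  40.150.110.0/23 (40.150.110.0 - 40.150.111.255) does not contain 40.150.102.129
  168.150.96.0/20 (168.150.96.0 - 168.150.111.255) does not contain 40.150.102.129
  40.158.0.0/17 (40.158.0.0 - 40.158.127.255) does not contain 40.150.102.129
  40.151.0.0/16 (40.151.0.0 - 40.151.255.255) does not contain 40.150.102.129
Longest matching prefix is /14 -> next hop R13.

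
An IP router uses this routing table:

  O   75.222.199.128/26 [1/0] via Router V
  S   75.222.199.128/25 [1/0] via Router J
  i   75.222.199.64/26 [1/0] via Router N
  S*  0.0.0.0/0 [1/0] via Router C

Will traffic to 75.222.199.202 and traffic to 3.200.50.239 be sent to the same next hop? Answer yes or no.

no

75.222.199.202: longest match 75.222.199.128/25 -> Router J
3.200.50.239: longest match 0.0.0.0/0 -> Router C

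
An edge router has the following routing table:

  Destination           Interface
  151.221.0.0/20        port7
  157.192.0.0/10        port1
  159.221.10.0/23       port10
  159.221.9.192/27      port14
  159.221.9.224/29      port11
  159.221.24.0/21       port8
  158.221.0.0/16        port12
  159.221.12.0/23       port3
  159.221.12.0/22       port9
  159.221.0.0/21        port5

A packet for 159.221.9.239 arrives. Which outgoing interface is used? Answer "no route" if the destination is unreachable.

No entry's prefix contains 159.221.9.239; there is no default route.

no route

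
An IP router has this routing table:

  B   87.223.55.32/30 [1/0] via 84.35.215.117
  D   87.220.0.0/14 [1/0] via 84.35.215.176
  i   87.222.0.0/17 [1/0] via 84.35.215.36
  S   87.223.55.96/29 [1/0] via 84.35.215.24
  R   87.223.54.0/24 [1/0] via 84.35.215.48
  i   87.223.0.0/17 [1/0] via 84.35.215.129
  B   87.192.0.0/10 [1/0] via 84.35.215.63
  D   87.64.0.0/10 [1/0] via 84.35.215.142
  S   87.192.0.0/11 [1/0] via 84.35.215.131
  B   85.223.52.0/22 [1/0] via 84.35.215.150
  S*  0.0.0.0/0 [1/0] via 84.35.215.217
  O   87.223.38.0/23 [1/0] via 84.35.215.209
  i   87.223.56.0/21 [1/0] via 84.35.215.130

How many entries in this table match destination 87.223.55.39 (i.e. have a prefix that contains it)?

5

Prefixes containing 87.223.55.39:
  0.0.0.0/0 (default, matches everything)
  87.192.0.0/10 (87.192.0.0 - 87.255.255.255)
  87.192.0.0/11 (87.192.0.0 - 87.223.255.255)
  87.220.0.0/14 (87.220.0.0 - 87.223.255.255)
  87.223.0.0/17 (87.223.0.0 - 87.223.127.255)
Total matching entries: 5.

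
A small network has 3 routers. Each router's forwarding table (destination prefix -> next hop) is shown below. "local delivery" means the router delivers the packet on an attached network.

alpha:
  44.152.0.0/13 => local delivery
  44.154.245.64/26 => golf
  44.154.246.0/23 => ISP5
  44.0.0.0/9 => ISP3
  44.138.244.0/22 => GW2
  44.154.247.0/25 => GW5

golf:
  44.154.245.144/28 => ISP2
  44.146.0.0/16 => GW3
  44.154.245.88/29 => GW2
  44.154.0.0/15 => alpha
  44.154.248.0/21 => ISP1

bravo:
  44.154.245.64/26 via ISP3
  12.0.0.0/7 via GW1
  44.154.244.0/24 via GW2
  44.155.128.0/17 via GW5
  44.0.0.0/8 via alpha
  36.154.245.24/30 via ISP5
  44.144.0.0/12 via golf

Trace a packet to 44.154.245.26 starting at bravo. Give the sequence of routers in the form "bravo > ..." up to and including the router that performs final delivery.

At bravo: longest match for 44.154.245.26 is 44.144.0.0/12 -> golf
At golf: longest match for 44.154.245.26 is 44.154.0.0/15 -> alpha
At alpha: longest match for 44.154.245.26 is 44.152.0.0/13 -> local delivery

bravo > golf > alpha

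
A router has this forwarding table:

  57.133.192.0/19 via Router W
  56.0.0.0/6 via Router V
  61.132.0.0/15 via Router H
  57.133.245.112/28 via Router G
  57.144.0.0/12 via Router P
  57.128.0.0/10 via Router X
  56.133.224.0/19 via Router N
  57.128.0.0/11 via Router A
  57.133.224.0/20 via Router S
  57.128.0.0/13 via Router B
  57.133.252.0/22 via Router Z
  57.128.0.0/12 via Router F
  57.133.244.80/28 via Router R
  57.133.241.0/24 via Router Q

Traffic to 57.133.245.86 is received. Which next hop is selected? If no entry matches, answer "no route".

Routes whose prefix contains 57.133.245.86:
  56.0.0.0/6 (56.0.0.0 - 59.255.255.255) -> Router V
  57.128.0.0/10 (57.128.0.0 - 57.191.255.255) -> Router X
  57.128.0.0/11 (57.128.0.0 - 57.159.255.255) -> Router A
  57.128.0.0/12 (57.128.0.0 - 57.143.255.255) -> Router F
  57.128.0.0/13 (57.128.0.0 - 57.135.255.255) -> Router B
More-specific entries that do NOT match:
  57.133.245.112/28 (57.133.245.112 - 57.133.245.127) does not contain 57.133.245.86
  57.133.244.80/28 (57.133.244.80 - 57.133.244.95) does not contain 57.133.245.86
  57.133.241.0/24 (57.133.241.0 - 57.133.241.255) does not contain 57.133.245.86
  57.133.252.0/22 (57.133.252.0 - 57.133.255.255) does not contain 57.133.245.86
  57.133.224.0/20 (57.133.224.0 - 57.133.239.255) does not contain 57.133.245.86
  57.133.192.0/19 (57.133.192.0 - 57.133.223.255) does not contain 57.133.245.86
  56.133.224.0/19 (56.133.224.0 - 56.133.255.255) does not contain 57.133.245.86
  61.132.0.0/15 (61.132.0.0 - 61.133.255.255) does not contain 57.133.245.86
Longest matching prefix is /13 -> next hop Router B.

Router B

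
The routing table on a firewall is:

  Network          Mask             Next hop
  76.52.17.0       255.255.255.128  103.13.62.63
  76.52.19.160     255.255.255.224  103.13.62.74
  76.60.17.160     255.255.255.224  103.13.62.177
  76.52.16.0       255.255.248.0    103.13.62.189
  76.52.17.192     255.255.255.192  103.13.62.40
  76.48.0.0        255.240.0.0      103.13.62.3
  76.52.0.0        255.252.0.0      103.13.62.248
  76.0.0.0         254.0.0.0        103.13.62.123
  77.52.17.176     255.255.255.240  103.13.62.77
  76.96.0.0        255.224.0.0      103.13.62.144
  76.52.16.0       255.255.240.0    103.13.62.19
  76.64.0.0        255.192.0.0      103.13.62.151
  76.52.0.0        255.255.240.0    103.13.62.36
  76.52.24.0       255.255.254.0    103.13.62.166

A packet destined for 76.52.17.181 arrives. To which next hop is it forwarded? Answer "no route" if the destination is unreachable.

Routes whose prefix contains 76.52.17.181:
  76.0.0.0/7 (76.0.0.0 - 77.255.255.255) -> 103.13.62.123
  76.48.0.0/12 (76.48.0.0 - 76.63.255.255) -> 103.13.62.3
  76.52.0.0/14 (76.52.0.0 - 76.55.255.255) -> 103.13.62.248
  76.52.16.0/20 (76.52.16.0 - 76.52.31.255) -> 103.13.62.19
  76.52.16.0/21 (76.52.16.0 - 76.52.23.255) -> 103.13.62.189
More-specific entries that do NOT match:
  77.52.17.176/28 (77.52.17.176 - 77.52.17.191) does not contain 76.52.17.181
  76.52.19.160/27 (76.52.19.160 - 76.52.19.191) does not contain 76.52.17.181
  76.60.17.160/27 (76.60.17.160 - 76.60.17.191) does not contain 76.52.17.181
  76.52.17.192/26 (76.52.17.192 - 76.52.17.255) does not contain 76.52.17.181
  76.52.17.0/25 (76.52.17.0 - 76.52.17.127) does not contain 76.52.17.181
  76.52.24.0/23 (76.52.24.0 - 76.52.25.255) does not contain 76.52.17.181
Longest matching prefix is /21 -> next hop 103.13.62.189.

103.13.62.189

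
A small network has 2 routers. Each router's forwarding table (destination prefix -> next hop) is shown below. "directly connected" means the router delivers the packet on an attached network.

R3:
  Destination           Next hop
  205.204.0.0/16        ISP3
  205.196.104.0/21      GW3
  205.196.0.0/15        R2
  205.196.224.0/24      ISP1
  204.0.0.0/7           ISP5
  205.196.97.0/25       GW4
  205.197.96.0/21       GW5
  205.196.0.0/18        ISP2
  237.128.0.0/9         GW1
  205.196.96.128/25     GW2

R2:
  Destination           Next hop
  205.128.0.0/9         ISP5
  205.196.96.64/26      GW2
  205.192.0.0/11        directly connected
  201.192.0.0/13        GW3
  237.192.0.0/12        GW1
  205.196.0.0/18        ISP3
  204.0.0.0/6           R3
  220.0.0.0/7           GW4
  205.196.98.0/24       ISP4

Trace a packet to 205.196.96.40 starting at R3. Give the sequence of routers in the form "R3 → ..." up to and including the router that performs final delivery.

At R3: longest match for 205.196.96.40 is 205.196.0.0/15 -> R2
At R2: longest match for 205.196.96.40 is 205.192.0.0/11 -> directly connected

R3 → R2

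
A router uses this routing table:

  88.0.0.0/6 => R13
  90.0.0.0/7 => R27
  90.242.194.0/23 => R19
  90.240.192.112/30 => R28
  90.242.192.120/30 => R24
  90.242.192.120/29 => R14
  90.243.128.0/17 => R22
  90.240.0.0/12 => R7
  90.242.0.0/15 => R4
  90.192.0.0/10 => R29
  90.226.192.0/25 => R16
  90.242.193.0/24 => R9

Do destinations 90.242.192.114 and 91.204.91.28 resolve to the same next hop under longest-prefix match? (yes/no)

no

90.242.192.114: longest match 90.242.0.0/15 -> R4
91.204.91.28: longest match 90.0.0.0/7 -> R27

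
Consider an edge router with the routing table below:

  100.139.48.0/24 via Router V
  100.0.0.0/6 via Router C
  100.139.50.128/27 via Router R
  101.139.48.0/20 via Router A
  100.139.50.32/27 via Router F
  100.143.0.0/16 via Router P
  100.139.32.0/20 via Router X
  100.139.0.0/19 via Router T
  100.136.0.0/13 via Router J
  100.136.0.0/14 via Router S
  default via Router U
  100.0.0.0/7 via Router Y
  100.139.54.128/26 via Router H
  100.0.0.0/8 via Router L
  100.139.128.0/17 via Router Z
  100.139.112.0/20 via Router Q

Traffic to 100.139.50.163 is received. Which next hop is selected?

Routes whose prefix contains 100.139.50.163:
  0.0.0.0/0 (default, matches everything) -> Router U
  100.0.0.0/6 (100.0.0.0 - 103.255.255.255) -> Router C
  100.0.0.0/7 (100.0.0.0 - 101.255.255.255) -> Router Y
  100.0.0.0/8 (100.0.0.0 - 100.255.255.255) -> Router L
  100.136.0.0/13 (100.136.0.0 - 100.143.255.255) -> Router J
  100.136.0.0/14 (100.136.0.0 - 100.139.255.255) -> Router S
More-specific entries that do NOT match:
  100.139.50.128/27 (100.139.50.128 - 100.139.50.159) does not contain 100.139.50.163
  100.139.50.32/27 (100.139.50.32 - 100.139.50.63) does not contain 100.139.50.163
  100.139.54.128/26 (100.139.54.128 - 100.139.54.191) does not contain 100.139.50.163
  100.139.48.0/24 (100.139.48.0 - 100.139.48.255) does not contain 100.139.50.163
  101.139.48.0/20 (101.139.48.0 - 101.139.63.255) does not contain 100.139.50.163
  100.139.32.0/20 (100.139.32.0 - 100.139.47.255) does not contain 100.139.50.163
  100.139.112.0/20 (100.139.112.0 - 100.139.127.255) does not contain 100.139.50.163
  100.139.0.0/19 (100.139.0.0 - 100.139.31.255) does not contain 100.139.50.163
  100.139.128.0/17 (100.139.128.0 - 100.139.255.255) does not contain 100.139.50.163
  100.143.0.0/16 (100.143.0.0 - 100.143.255.255) does not contain 100.139.50.163
Longest matching prefix is /14 -> next hop Router S.

Router S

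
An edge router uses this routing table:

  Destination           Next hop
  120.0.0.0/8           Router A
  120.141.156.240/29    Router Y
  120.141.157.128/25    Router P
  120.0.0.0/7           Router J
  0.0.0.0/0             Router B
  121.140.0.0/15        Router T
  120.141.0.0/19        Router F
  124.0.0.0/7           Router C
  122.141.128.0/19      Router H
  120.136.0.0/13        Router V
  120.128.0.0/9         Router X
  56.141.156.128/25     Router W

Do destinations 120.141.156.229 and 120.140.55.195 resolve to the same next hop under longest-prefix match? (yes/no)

120.141.156.229: longest match 120.136.0.0/13 -> Router V
120.140.55.195: longest match 120.136.0.0/13 -> Router V

yes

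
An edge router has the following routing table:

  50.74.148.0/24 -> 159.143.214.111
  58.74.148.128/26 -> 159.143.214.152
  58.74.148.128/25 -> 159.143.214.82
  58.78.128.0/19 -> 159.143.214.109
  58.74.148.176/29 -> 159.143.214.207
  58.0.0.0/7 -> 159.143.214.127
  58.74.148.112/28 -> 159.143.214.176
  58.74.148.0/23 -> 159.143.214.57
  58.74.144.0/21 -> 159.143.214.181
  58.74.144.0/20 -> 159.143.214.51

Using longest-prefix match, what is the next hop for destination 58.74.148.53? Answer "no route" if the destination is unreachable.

159.143.214.57

Routes whose prefix contains 58.74.148.53:
  58.0.0.0/7 (58.0.0.0 - 59.255.255.255) -> 159.143.214.127
  58.74.144.0/20 (58.74.144.0 - 58.74.159.255) -> 159.143.214.51
  58.74.144.0/21 (58.74.144.0 - 58.74.151.255) -> 159.143.214.181
  58.74.148.0/23 (58.74.148.0 - 58.74.149.255) -> 159.143.214.57
More-specific entries that do NOT match:
  58.74.148.176/29 (58.74.148.176 - 58.74.148.183) does not contain 58.74.148.53
  58.74.148.112/28 (58.74.148.112 - 58.74.148.127) does not contain 58.74.148.53
  58.74.148.128/26 (58.74.148.128 - 58.74.148.191) does not contain 58.74.148.53
  58.74.148.128/25 (58.74.148.128 - 58.74.148.255) does not contain 58.74.148.53
  50.74.148.0/24 (50.74.148.0 - 50.74.148.255) does not contain 58.74.148.53
Longest matching prefix is /23 -> next hop 159.143.214.57.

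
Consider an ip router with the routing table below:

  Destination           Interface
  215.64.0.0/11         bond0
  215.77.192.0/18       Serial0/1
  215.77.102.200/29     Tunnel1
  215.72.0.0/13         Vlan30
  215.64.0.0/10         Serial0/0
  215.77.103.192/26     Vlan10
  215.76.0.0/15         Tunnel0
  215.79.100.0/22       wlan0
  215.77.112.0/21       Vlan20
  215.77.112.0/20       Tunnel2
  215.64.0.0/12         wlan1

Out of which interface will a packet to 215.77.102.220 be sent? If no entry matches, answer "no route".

Tunnel0

Routes whose prefix contains 215.77.102.220:
  215.64.0.0/10 (215.64.0.0 - 215.127.255.255) -> Serial0/0
  215.64.0.0/11 (215.64.0.0 - 215.95.255.255) -> bond0
  215.64.0.0/12 (215.64.0.0 - 215.79.255.255) -> wlan1
  215.72.0.0/13 (215.72.0.0 - 215.79.255.255) -> Vlan30
  215.76.0.0/15 (215.76.0.0 - 215.77.255.255) -> Tunnel0
More-specific entries that do NOT match:
  215.77.102.200/29 (215.77.102.200 - 215.77.102.207) does not contain 215.77.102.220
  215.77.103.192/26 (215.77.103.192 - 215.77.103.255) does not contain 215.77.102.220
  215.79.100.0/22 (215.79.100.0 - 215.79.103.255) does not contain 215.77.102.220
  215.77.112.0/21 (215.77.112.0 - 215.77.119.255) does not contain 215.77.102.220
  215.77.112.0/20 (215.77.112.0 - 215.77.127.255) does not contain 215.77.102.220
  215.77.192.0/18 (215.77.192.0 - 215.77.255.255) does not contain 215.77.102.220
Longest matching prefix is /15 -> interface Tunnel0.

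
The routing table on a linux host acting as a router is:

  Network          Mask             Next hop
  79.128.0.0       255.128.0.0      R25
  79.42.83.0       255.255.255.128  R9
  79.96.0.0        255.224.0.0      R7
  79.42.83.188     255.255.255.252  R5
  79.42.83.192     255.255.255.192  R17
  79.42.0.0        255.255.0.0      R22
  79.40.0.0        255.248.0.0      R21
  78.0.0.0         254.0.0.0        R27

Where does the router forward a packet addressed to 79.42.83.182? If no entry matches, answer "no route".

Routes whose prefix contains 79.42.83.182:
  78.0.0.0/7 (78.0.0.0 - 79.255.255.255) -> R27
  79.40.0.0/13 (79.40.0.0 - 79.47.255.255) -> R21
  79.42.0.0/16 (79.42.0.0 - 79.42.255.255) -> R22
More-specific entries that do NOT match:
  79.42.83.188/30 (79.42.83.188 - 79.42.83.191) does not contain 79.42.83.182
  79.42.83.192/26 (79.42.83.192 - 79.42.83.255) does not contain 79.42.83.182
  79.42.83.0/25 (79.42.83.0 - 79.42.83.127) does not contain 79.42.83.182
Longest matching prefix is /16 -> next hop R22.

R22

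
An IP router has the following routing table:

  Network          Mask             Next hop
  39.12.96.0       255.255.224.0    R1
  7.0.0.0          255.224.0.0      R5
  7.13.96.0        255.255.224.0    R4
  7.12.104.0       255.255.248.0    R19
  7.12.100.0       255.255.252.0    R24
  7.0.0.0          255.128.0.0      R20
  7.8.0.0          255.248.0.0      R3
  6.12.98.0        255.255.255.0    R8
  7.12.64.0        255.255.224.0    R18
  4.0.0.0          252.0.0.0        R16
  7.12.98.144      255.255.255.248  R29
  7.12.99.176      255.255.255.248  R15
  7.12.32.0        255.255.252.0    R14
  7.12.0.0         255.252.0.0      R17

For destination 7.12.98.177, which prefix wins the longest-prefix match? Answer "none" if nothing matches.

7.12.0.0/14

Entries matching 7.12.98.177:
  4.0.0.0/6 (4.0.0.0 - 7.255.255.255)
  7.0.0.0/9 (7.0.0.0 - 7.127.255.255)
  7.0.0.0/11 (7.0.0.0 - 7.31.255.255)
  7.8.0.0/13 (7.8.0.0 - 7.15.255.255)
  7.12.0.0/14 (7.12.0.0 - 7.15.255.255)
Most specific is 7.12.0.0/14.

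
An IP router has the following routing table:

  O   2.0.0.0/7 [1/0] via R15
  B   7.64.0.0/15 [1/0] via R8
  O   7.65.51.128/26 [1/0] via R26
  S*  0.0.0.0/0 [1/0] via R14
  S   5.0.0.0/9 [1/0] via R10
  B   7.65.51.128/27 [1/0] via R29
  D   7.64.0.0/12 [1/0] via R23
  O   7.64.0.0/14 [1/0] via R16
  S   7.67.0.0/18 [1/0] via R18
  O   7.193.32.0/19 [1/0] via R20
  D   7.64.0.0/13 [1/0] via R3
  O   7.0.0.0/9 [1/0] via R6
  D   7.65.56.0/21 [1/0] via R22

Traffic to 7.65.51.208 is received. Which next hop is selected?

Routes whose prefix contains 7.65.51.208:
  0.0.0.0/0 (default, matches everything) -> R14
  7.0.0.0/9 (7.0.0.0 - 7.127.255.255) -> R6
  7.64.0.0/12 (7.64.0.0 - 7.79.255.255) -> R23
  7.64.0.0/13 (7.64.0.0 - 7.71.255.255) -> R3
  7.64.0.0/14 (7.64.0.0 - 7.67.255.255) -> R16
  7.64.0.0/15 (7.64.0.0 - 7.65.255.255) -> R8
More-specific entries that do NOT match:
  7.65.51.128/27 (7.65.51.128 - 7.65.51.159) does not contain 7.65.51.208
  7.65.51.128/26 (7.65.51.128 - 7.65.51.191) does not contain 7.65.51.208
  7.65.56.0/21 (7.65.56.0 - 7.65.63.255) does not contain 7.65.51.208
  7.193.32.0/19 (7.193.32.0 - 7.193.63.255) does not contain 7.65.51.208
  7.67.0.0/18 (7.67.0.0 - 7.67.63.255) does not contain 7.65.51.208
Longest matching prefix is /15 -> next hop R8.

R8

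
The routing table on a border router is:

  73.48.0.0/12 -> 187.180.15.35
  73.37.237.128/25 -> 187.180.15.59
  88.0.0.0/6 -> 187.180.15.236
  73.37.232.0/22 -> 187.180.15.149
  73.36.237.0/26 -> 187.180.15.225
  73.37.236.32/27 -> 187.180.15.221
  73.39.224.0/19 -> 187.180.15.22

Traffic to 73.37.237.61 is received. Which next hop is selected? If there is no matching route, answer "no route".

no route

No entry's prefix contains 73.37.237.61; there is no default route.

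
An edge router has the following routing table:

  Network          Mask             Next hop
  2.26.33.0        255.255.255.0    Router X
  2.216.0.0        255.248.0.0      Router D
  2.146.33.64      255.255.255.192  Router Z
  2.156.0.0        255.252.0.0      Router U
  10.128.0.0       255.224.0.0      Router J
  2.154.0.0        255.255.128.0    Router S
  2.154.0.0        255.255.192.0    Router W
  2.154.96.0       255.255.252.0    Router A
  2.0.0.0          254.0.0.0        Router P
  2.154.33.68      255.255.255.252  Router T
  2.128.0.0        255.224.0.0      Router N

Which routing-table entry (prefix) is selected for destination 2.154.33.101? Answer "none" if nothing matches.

2.154.0.0/18

Entries matching 2.154.33.101:
  2.0.0.0/7 (2.0.0.0 - 3.255.255.255)
  2.128.0.0/11 (2.128.0.0 - 2.159.255.255)
  2.154.0.0/17 (2.154.0.0 - 2.154.127.255)
  2.154.0.0/18 (2.154.0.0 - 2.154.63.255)
Most specific is 2.154.0.0/18.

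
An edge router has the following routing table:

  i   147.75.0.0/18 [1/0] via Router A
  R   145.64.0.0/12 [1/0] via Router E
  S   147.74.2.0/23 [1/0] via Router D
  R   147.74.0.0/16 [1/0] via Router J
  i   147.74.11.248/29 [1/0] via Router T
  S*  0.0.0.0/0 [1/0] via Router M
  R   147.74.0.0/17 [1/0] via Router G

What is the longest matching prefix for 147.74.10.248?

Entries matching 147.74.10.248:
  0.0.0.0/0 (default, matches everything)
  147.74.0.0/16 (147.74.0.0 - 147.74.255.255)
  147.74.0.0/17 (147.74.0.0 - 147.74.127.255)
Most specific is 147.74.0.0/17.

147.74.0.0/17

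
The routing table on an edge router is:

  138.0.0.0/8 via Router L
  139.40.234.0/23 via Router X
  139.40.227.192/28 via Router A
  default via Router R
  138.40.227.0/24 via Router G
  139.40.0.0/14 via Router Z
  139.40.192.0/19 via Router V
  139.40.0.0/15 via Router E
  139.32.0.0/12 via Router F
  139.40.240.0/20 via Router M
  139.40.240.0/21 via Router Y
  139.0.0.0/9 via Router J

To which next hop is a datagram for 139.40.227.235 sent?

Router E

Routes whose prefix contains 139.40.227.235:
  0.0.0.0/0 (default, matches everything) -> Router R
  139.0.0.0/9 (139.0.0.0 - 139.127.255.255) -> Router J
  139.32.0.0/12 (139.32.0.0 - 139.47.255.255) -> Router F
  139.40.0.0/14 (139.40.0.0 - 139.43.255.255) -> Router Z
  139.40.0.0/15 (139.40.0.0 - 139.41.255.255) -> Router E
More-specific entries that do NOT match:
  139.40.227.192/28 (139.40.227.192 - 139.40.227.207) does not contain 139.40.227.235
  138.40.227.0/24 (138.40.227.0 - 138.40.227.255) does not contain 139.40.227.235
  139.40.234.0/23 (139.40.234.0 - 139.40.235.255) does not contain 139.40.227.235
  139.40.240.0/21 (139.40.240.0 - 139.40.247.255) does not contain 139.40.227.235
  139.40.240.0/20 (139.40.240.0 - 139.40.255.255) does not contain 139.40.227.235
  139.40.192.0/19 (139.40.192.0 - 139.40.223.255) does not contain 139.40.227.235
Longest matching prefix is /15 -> next hop Router E.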